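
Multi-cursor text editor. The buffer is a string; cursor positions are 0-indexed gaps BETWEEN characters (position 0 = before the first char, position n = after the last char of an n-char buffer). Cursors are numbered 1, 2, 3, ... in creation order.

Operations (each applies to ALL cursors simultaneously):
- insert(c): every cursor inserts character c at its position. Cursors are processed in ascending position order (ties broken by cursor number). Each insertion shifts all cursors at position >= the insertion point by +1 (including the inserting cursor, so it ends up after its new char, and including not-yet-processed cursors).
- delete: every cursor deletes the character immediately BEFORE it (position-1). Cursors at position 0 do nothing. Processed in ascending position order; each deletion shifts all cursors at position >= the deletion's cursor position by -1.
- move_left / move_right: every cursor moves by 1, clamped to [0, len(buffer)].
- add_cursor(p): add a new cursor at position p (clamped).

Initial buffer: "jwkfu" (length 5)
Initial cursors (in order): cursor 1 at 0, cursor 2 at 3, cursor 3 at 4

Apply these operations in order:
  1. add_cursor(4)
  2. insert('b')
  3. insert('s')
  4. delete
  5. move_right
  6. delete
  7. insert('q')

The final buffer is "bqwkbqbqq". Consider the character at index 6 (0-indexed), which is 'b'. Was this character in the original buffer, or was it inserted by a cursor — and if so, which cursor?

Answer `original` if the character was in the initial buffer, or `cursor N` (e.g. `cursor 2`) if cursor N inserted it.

Answer: cursor 3

Derivation:
After op 1 (add_cursor(4)): buffer="jwkfu" (len 5), cursors c1@0 c2@3 c3@4 c4@4, authorship .....
After op 2 (insert('b')): buffer="bjwkbfbbu" (len 9), cursors c1@1 c2@5 c3@8 c4@8, authorship 1...2.34.
After op 3 (insert('s')): buffer="bsjwkbsfbbssu" (len 13), cursors c1@2 c2@7 c3@12 c4@12, authorship 11...22.3434.
After op 4 (delete): buffer="bjwkbfbbu" (len 9), cursors c1@1 c2@5 c3@8 c4@8, authorship 1...2.34.
After op 5 (move_right): buffer="bjwkbfbbu" (len 9), cursors c1@2 c2@6 c3@9 c4@9, authorship 1...2.34.
After op 6 (delete): buffer="bwkbb" (len 5), cursors c1@1 c2@4 c3@5 c4@5, authorship 1..23
After op 7 (insert('q')): buffer="bqwkbqbqq" (len 9), cursors c1@2 c2@6 c3@9 c4@9, authorship 11..22334
Authorship (.=original, N=cursor N): 1 1 . . 2 2 3 3 4
Index 6: author = 3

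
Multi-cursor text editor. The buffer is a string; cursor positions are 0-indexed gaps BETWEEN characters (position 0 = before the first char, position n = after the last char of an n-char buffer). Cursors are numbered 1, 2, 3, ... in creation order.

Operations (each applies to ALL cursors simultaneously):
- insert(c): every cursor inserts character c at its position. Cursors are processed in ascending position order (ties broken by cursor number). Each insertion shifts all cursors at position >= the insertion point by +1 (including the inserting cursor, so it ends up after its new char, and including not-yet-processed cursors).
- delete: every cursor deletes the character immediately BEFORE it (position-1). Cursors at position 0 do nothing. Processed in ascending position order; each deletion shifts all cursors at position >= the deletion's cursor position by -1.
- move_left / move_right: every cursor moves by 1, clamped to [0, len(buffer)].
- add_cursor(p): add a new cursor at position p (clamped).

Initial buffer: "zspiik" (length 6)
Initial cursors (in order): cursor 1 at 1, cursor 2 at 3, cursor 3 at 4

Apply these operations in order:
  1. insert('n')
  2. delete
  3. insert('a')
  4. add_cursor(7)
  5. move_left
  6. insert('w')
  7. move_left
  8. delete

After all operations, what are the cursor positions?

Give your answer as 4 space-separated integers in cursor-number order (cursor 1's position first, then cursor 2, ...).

Answer: 0 3 5 5

Derivation:
After op 1 (insert('n')): buffer="znspninik" (len 9), cursors c1@2 c2@5 c3@7, authorship .1..2.3..
After op 2 (delete): buffer="zspiik" (len 6), cursors c1@1 c2@3 c3@4, authorship ......
After op 3 (insert('a')): buffer="zaspaiaik" (len 9), cursors c1@2 c2@5 c3@7, authorship .1..2.3..
After op 4 (add_cursor(7)): buffer="zaspaiaik" (len 9), cursors c1@2 c2@5 c3@7 c4@7, authorship .1..2.3..
After op 5 (move_left): buffer="zaspaiaik" (len 9), cursors c1@1 c2@4 c3@6 c4@6, authorship .1..2.3..
After op 6 (insert('w')): buffer="zwaspwaiwwaik" (len 13), cursors c1@2 c2@6 c3@10 c4@10, authorship .11..22.343..
After op 7 (move_left): buffer="zwaspwaiwwaik" (len 13), cursors c1@1 c2@5 c3@9 c4@9, authorship .11..22.343..
After op 8 (delete): buffer="waswawaik" (len 9), cursors c1@0 c2@3 c3@5 c4@5, authorship 11.2243..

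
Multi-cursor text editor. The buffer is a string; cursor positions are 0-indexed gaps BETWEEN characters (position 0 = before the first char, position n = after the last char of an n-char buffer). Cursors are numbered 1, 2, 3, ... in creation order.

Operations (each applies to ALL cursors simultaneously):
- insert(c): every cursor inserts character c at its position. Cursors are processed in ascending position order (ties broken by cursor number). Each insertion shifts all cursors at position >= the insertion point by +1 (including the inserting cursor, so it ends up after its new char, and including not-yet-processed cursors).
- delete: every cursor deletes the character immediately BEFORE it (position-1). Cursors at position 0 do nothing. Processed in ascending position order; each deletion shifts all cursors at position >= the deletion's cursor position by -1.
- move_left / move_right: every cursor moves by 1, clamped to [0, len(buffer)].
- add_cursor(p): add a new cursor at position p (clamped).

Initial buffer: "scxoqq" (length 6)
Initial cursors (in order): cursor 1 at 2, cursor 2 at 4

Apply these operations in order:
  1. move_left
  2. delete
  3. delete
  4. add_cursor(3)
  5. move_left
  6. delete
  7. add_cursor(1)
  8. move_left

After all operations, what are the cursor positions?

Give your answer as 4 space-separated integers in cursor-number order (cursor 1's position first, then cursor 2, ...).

Answer: 0 0 0 0

Derivation:
After op 1 (move_left): buffer="scxoqq" (len 6), cursors c1@1 c2@3, authorship ......
After op 2 (delete): buffer="coqq" (len 4), cursors c1@0 c2@1, authorship ....
After op 3 (delete): buffer="oqq" (len 3), cursors c1@0 c2@0, authorship ...
After op 4 (add_cursor(3)): buffer="oqq" (len 3), cursors c1@0 c2@0 c3@3, authorship ...
After op 5 (move_left): buffer="oqq" (len 3), cursors c1@0 c2@0 c3@2, authorship ...
After op 6 (delete): buffer="oq" (len 2), cursors c1@0 c2@0 c3@1, authorship ..
After op 7 (add_cursor(1)): buffer="oq" (len 2), cursors c1@0 c2@0 c3@1 c4@1, authorship ..
After op 8 (move_left): buffer="oq" (len 2), cursors c1@0 c2@0 c3@0 c4@0, authorship ..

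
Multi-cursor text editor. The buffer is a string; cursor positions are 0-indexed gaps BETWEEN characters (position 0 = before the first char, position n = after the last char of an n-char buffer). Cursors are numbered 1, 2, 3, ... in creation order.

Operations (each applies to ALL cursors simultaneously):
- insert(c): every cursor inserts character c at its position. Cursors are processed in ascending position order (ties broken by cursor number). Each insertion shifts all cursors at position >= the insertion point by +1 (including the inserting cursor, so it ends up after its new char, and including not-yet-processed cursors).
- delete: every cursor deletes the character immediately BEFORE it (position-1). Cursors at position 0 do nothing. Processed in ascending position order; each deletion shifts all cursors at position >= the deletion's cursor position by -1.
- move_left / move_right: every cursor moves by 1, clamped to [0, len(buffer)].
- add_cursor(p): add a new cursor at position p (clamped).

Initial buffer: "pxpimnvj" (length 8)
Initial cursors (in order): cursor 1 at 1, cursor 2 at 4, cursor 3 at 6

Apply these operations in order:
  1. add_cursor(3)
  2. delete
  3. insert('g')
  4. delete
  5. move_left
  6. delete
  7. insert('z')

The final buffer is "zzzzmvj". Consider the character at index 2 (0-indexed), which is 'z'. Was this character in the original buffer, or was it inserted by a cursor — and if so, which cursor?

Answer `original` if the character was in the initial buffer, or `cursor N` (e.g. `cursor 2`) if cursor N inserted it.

Answer: cursor 3

Derivation:
After op 1 (add_cursor(3)): buffer="pxpimnvj" (len 8), cursors c1@1 c4@3 c2@4 c3@6, authorship ........
After op 2 (delete): buffer="xmvj" (len 4), cursors c1@0 c2@1 c4@1 c3@2, authorship ....
After op 3 (insert('g')): buffer="gxggmgvj" (len 8), cursors c1@1 c2@4 c4@4 c3@6, authorship 1.24.3..
After op 4 (delete): buffer="xmvj" (len 4), cursors c1@0 c2@1 c4@1 c3@2, authorship ....
After op 5 (move_left): buffer="xmvj" (len 4), cursors c1@0 c2@0 c4@0 c3@1, authorship ....
After op 6 (delete): buffer="mvj" (len 3), cursors c1@0 c2@0 c3@0 c4@0, authorship ...
After op 7 (insert('z')): buffer="zzzzmvj" (len 7), cursors c1@4 c2@4 c3@4 c4@4, authorship 1234...
Authorship (.=original, N=cursor N): 1 2 3 4 . . .
Index 2: author = 3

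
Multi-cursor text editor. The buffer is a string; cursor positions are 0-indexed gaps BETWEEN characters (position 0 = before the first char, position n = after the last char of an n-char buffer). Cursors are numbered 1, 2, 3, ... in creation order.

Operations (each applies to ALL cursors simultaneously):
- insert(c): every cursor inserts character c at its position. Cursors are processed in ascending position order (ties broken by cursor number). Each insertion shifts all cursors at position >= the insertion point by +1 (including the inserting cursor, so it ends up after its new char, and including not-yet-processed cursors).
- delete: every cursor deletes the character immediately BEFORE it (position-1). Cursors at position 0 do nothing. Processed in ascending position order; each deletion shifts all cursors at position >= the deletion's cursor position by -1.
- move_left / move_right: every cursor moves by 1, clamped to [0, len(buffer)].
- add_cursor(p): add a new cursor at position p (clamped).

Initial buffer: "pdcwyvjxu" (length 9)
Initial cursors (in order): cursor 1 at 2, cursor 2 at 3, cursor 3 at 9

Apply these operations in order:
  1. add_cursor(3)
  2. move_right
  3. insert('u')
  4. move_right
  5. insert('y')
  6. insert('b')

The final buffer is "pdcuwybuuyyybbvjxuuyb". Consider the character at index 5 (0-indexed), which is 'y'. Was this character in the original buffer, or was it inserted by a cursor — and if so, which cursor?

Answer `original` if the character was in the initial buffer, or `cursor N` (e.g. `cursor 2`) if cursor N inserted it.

Answer: cursor 1

Derivation:
After op 1 (add_cursor(3)): buffer="pdcwyvjxu" (len 9), cursors c1@2 c2@3 c4@3 c3@9, authorship .........
After op 2 (move_right): buffer="pdcwyvjxu" (len 9), cursors c1@3 c2@4 c4@4 c3@9, authorship .........
After op 3 (insert('u')): buffer="pdcuwuuyvjxuu" (len 13), cursors c1@4 c2@7 c4@7 c3@13, authorship ...1.24.....3
After op 4 (move_right): buffer="pdcuwuuyvjxuu" (len 13), cursors c1@5 c2@8 c4@8 c3@13, authorship ...1.24.....3
After op 5 (insert('y')): buffer="pdcuwyuuyyyvjxuuy" (len 17), cursors c1@6 c2@11 c4@11 c3@17, authorship ...1.124.24....33
After op 6 (insert('b')): buffer="pdcuwybuuyyybbvjxuuyb" (len 21), cursors c1@7 c2@14 c4@14 c3@21, authorship ...1.1124.2424....333
Authorship (.=original, N=cursor N): . . . 1 . 1 1 2 4 . 2 4 2 4 . . . . 3 3 3
Index 5: author = 1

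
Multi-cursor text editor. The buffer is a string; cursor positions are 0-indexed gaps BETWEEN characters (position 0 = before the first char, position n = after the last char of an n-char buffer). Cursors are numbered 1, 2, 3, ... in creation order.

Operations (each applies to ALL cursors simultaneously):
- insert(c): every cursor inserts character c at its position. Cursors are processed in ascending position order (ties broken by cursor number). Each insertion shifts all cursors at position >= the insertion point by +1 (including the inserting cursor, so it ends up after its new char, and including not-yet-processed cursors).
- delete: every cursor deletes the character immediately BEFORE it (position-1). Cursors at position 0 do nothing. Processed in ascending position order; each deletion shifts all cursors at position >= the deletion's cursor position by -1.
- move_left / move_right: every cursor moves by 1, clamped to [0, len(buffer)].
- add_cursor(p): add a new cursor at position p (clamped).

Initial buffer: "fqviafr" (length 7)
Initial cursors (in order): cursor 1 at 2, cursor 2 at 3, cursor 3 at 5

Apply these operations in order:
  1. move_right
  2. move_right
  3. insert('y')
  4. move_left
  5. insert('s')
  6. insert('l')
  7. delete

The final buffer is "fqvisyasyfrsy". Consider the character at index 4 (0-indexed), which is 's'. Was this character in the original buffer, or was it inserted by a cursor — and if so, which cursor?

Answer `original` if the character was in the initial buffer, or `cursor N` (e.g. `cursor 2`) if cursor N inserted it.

After op 1 (move_right): buffer="fqviafr" (len 7), cursors c1@3 c2@4 c3@6, authorship .......
After op 2 (move_right): buffer="fqviafr" (len 7), cursors c1@4 c2@5 c3@7, authorship .......
After op 3 (insert('y')): buffer="fqviyayfry" (len 10), cursors c1@5 c2@7 c3@10, authorship ....1.2..3
After op 4 (move_left): buffer="fqviyayfry" (len 10), cursors c1@4 c2@6 c3@9, authorship ....1.2..3
After op 5 (insert('s')): buffer="fqvisyasyfrsy" (len 13), cursors c1@5 c2@8 c3@12, authorship ....11.22..33
After op 6 (insert('l')): buffer="fqvislyaslyfrsly" (len 16), cursors c1@6 c2@10 c3@15, authorship ....111.222..333
After op 7 (delete): buffer="fqvisyasyfrsy" (len 13), cursors c1@5 c2@8 c3@12, authorship ....11.22..33
Authorship (.=original, N=cursor N): . . . . 1 1 . 2 2 . . 3 3
Index 4: author = 1

Answer: cursor 1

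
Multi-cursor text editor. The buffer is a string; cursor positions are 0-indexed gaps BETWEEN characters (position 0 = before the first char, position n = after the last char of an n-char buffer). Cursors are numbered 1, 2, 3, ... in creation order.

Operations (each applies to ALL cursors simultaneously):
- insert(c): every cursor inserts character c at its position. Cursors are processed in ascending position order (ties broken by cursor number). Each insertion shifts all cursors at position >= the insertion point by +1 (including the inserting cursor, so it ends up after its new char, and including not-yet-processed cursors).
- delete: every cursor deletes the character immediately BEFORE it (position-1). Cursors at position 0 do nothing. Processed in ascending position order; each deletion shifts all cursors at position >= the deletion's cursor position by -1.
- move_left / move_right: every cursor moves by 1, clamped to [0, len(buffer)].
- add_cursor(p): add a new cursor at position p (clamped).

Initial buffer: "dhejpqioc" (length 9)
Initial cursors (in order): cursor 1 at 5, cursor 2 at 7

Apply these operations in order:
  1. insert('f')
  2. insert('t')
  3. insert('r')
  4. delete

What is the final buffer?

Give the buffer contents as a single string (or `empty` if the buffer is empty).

Answer: dhejpftqiftoc

Derivation:
After op 1 (insert('f')): buffer="dhejpfqifoc" (len 11), cursors c1@6 c2@9, authorship .....1..2..
After op 2 (insert('t')): buffer="dhejpftqiftoc" (len 13), cursors c1@7 c2@11, authorship .....11..22..
After op 3 (insert('r')): buffer="dhejpftrqiftroc" (len 15), cursors c1@8 c2@13, authorship .....111..222..
After op 4 (delete): buffer="dhejpftqiftoc" (len 13), cursors c1@7 c2@11, authorship .....11..22..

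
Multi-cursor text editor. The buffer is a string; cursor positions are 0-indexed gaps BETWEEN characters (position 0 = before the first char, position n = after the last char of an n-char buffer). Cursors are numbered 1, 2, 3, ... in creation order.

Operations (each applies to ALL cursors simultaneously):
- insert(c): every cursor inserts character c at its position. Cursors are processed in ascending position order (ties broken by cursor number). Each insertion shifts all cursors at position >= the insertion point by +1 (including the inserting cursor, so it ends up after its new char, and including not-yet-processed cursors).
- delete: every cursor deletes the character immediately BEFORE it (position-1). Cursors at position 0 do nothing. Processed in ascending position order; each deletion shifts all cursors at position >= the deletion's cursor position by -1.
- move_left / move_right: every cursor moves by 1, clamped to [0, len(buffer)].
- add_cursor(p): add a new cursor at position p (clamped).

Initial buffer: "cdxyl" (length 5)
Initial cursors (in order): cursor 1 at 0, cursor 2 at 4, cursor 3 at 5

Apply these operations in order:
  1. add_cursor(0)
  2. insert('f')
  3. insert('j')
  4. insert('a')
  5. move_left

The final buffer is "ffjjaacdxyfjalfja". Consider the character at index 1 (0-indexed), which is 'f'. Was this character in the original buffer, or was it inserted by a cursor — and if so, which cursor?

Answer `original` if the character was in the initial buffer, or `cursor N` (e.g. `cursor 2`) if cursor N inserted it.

After op 1 (add_cursor(0)): buffer="cdxyl" (len 5), cursors c1@0 c4@0 c2@4 c3@5, authorship .....
After op 2 (insert('f')): buffer="ffcdxyflf" (len 9), cursors c1@2 c4@2 c2@7 c3@9, authorship 14....2.3
After op 3 (insert('j')): buffer="ffjjcdxyfjlfj" (len 13), cursors c1@4 c4@4 c2@10 c3@13, authorship 1414....22.33
After op 4 (insert('a')): buffer="ffjjaacdxyfjalfja" (len 17), cursors c1@6 c4@6 c2@13 c3@17, authorship 141414....222.333
After op 5 (move_left): buffer="ffjjaacdxyfjalfja" (len 17), cursors c1@5 c4@5 c2@12 c3@16, authorship 141414....222.333
Authorship (.=original, N=cursor N): 1 4 1 4 1 4 . . . . 2 2 2 . 3 3 3
Index 1: author = 4

Answer: cursor 4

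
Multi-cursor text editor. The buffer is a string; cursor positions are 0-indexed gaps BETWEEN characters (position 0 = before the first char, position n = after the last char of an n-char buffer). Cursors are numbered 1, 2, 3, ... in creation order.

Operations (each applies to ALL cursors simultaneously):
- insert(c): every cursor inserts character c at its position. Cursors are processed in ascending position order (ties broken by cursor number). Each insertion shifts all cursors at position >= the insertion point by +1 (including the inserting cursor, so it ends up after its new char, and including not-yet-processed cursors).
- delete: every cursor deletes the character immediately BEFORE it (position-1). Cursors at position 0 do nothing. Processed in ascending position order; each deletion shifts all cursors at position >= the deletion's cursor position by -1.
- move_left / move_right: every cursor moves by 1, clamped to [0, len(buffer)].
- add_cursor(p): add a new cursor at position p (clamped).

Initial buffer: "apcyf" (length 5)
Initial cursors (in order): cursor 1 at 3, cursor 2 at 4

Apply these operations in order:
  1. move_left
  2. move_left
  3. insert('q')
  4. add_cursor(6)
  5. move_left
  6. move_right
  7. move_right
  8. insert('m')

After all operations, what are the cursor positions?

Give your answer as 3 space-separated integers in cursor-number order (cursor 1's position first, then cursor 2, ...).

Answer: 4 7 10

Derivation:
After op 1 (move_left): buffer="apcyf" (len 5), cursors c1@2 c2@3, authorship .....
After op 2 (move_left): buffer="apcyf" (len 5), cursors c1@1 c2@2, authorship .....
After op 3 (insert('q')): buffer="aqpqcyf" (len 7), cursors c1@2 c2@4, authorship .1.2...
After op 4 (add_cursor(6)): buffer="aqpqcyf" (len 7), cursors c1@2 c2@4 c3@6, authorship .1.2...
After op 5 (move_left): buffer="aqpqcyf" (len 7), cursors c1@1 c2@3 c3@5, authorship .1.2...
After op 6 (move_right): buffer="aqpqcyf" (len 7), cursors c1@2 c2@4 c3@6, authorship .1.2...
After op 7 (move_right): buffer="aqpqcyf" (len 7), cursors c1@3 c2@5 c3@7, authorship .1.2...
After op 8 (insert('m')): buffer="aqpmqcmyfm" (len 10), cursors c1@4 c2@7 c3@10, authorship .1.12.2..3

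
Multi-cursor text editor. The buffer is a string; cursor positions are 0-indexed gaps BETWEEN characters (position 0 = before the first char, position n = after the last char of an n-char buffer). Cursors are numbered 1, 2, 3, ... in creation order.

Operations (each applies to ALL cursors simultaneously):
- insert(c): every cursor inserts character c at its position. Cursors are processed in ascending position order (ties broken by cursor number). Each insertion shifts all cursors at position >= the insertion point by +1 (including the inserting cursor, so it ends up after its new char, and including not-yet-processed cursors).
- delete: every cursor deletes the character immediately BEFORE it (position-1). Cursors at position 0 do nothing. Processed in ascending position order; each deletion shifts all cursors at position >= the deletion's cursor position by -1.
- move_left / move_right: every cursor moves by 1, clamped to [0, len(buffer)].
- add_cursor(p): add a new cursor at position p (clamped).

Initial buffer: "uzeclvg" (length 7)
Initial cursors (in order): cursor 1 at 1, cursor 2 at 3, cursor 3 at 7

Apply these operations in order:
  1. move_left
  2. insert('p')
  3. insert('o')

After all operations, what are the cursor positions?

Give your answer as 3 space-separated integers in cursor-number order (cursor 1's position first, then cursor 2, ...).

After op 1 (move_left): buffer="uzeclvg" (len 7), cursors c1@0 c2@2 c3@6, authorship .......
After op 2 (insert('p')): buffer="puzpeclvpg" (len 10), cursors c1@1 c2@4 c3@9, authorship 1..2....3.
After op 3 (insert('o')): buffer="pouzpoeclvpog" (len 13), cursors c1@2 c2@6 c3@12, authorship 11..22....33.

Answer: 2 6 12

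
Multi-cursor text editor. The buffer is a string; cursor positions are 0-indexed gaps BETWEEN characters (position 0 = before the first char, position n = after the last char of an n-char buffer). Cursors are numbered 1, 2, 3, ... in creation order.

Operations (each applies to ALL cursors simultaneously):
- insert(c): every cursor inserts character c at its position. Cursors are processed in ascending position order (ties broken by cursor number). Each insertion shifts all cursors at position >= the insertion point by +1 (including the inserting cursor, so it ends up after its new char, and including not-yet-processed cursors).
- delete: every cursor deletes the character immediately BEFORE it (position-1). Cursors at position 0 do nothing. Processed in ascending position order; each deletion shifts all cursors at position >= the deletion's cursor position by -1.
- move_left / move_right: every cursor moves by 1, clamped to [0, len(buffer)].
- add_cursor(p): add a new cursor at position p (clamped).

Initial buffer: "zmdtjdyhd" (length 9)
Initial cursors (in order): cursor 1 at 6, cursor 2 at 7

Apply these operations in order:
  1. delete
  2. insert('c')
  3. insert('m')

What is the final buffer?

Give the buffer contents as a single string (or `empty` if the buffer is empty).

Answer: zmdtjccmmhd

Derivation:
After op 1 (delete): buffer="zmdtjhd" (len 7), cursors c1@5 c2@5, authorship .......
After op 2 (insert('c')): buffer="zmdtjcchd" (len 9), cursors c1@7 c2@7, authorship .....12..
After op 3 (insert('m')): buffer="zmdtjccmmhd" (len 11), cursors c1@9 c2@9, authorship .....1212..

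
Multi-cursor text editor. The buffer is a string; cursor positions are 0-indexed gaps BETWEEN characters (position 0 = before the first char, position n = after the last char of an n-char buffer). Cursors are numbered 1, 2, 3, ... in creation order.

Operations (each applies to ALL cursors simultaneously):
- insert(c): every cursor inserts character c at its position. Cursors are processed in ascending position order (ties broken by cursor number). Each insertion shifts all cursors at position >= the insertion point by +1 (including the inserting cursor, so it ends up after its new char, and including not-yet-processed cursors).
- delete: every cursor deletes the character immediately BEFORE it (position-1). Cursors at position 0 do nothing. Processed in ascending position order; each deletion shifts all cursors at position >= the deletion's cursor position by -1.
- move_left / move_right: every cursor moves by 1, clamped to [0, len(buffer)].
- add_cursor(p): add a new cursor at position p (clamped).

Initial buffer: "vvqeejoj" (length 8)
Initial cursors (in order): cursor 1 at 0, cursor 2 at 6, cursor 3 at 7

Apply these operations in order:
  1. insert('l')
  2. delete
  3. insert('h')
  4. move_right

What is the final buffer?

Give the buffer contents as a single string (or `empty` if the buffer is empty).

Answer: hvvqeejhohj

Derivation:
After op 1 (insert('l')): buffer="lvvqeejlolj" (len 11), cursors c1@1 c2@8 c3@10, authorship 1......2.3.
After op 2 (delete): buffer="vvqeejoj" (len 8), cursors c1@0 c2@6 c3@7, authorship ........
After op 3 (insert('h')): buffer="hvvqeejhohj" (len 11), cursors c1@1 c2@8 c3@10, authorship 1......2.3.
After op 4 (move_right): buffer="hvvqeejhohj" (len 11), cursors c1@2 c2@9 c3@11, authorship 1......2.3.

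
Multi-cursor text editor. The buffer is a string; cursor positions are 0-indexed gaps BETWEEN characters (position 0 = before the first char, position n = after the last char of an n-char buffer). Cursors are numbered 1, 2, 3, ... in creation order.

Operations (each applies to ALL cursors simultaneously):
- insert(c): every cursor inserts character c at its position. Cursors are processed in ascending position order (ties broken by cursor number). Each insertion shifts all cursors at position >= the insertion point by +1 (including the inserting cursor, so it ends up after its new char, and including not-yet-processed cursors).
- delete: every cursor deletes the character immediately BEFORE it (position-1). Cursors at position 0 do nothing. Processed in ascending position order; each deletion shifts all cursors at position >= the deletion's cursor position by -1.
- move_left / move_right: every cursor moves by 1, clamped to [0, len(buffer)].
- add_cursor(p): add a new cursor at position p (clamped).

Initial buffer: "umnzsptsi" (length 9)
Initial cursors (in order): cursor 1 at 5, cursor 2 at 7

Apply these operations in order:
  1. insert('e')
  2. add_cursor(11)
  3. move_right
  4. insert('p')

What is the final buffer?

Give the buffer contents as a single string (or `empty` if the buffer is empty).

After op 1 (insert('e')): buffer="umnzseptesi" (len 11), cursors c1@6 c2@9, authorship .....1..2..
After op 2 (add_cursor(11)): buffer="umnzseptesi" (len 11), cursors c1@6 c2@9 c3@11, authorship .....1..2..
After op 3 (move_right): buffer="umnzseptesi" (len 11), cursors c1@7 c2@10 c3@11, authorship .....1..2..
After op 4 (insert('p')): buffer="umnzsepptespip" (len 14), cursors c1@8 c2@12 c3@14, authorship .....1.1.2.2.3

Answer: umnzsepptespip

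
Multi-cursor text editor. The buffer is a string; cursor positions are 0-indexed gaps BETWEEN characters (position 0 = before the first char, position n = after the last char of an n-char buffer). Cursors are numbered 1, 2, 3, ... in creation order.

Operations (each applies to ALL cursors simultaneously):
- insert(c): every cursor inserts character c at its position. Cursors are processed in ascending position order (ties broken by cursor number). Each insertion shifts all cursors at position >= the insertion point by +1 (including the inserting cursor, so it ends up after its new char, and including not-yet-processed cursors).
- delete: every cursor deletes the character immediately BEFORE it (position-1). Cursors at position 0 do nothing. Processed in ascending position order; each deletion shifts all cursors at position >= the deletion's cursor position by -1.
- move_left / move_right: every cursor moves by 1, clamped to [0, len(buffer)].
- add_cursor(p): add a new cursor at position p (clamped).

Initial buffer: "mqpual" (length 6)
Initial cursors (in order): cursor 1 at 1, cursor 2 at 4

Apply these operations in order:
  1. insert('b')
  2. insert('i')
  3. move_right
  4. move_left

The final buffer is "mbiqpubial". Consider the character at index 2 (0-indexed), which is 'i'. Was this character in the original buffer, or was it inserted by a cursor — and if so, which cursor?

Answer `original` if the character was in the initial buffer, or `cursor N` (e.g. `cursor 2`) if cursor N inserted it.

Answer: cursor 1

Derivation:
After op 1 (insert('b')): buffer="mbqpubal" (len 8), cursors c1@2 c2@6, authorship .1...2..
After op 2 (insert('i')): buffer="mbiqpubial" (len 10), cursors c1@3 c2@8, authorship .11...22..
After op 3 (move_right): buffer="mbiqpubial" (len 10), cursors c1@4 c2@9, authorship .11...22..
After op 4 (move_left): buffer="mbiqpubial" (len 10), cursors c1@3 c2@8, authorship .11...22..
Authorship (.=original, N=cursor N): . 1 1 . . . 2 2 . .
Index 2: author = 1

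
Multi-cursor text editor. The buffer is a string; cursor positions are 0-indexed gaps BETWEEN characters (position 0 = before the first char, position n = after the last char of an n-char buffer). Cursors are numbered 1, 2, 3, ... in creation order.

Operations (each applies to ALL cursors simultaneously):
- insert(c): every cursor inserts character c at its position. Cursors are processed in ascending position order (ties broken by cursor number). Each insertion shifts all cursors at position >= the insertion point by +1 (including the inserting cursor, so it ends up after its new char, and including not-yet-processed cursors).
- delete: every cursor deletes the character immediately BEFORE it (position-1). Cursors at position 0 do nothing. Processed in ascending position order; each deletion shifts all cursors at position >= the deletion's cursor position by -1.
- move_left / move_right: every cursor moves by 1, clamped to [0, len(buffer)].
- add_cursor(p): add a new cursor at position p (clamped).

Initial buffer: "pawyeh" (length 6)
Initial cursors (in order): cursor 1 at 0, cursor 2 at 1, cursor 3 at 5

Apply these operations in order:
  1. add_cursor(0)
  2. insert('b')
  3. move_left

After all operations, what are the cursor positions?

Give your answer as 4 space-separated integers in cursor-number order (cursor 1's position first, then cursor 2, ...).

Answer: 1 3 8 1

Derivation:
After op 1 (add_cursor(0)): buffer="pawyeh" (len 6), cursors c1@0 c4@0 c2@1 c3@5, authorship ......
After op 2 (insert('b')): buffer="bbpbawyebh" (len 10), cursors c1@2 c4@2 c2@4 c3@9, authorship 14.2....3.
After op 3 (move_left): buffer="bbpbawyebh" (len 10), cursors c1@1 c4@1 c2@3 c3@8, authorship 14.2....3.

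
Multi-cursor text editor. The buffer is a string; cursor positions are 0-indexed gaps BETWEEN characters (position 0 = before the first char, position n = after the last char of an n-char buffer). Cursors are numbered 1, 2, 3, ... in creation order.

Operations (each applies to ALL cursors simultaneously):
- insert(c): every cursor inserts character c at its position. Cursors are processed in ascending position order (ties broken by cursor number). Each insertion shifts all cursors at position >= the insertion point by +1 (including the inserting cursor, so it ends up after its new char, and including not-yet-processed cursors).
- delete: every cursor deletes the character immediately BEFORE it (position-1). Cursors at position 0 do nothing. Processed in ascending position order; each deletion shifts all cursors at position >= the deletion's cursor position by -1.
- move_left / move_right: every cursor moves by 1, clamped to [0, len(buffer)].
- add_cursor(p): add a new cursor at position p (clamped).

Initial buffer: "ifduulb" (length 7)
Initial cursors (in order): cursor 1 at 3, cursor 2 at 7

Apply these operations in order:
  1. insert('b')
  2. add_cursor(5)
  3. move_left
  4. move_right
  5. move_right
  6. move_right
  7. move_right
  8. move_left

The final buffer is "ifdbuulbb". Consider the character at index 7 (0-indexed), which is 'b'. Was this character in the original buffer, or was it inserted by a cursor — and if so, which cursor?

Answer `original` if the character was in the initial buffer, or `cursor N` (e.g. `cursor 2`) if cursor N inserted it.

Answer: original

Derivation:
After op 1 (insert('b')): buffer="ifdbuulbb" (len 9), cursors c1@4 c2@9, authorship ...1....2
After op 2 (add_cursor(5)): buffer="ifdbuulbb" (len 9), cursors c1@4 c3@5 c2@9, authorship ...1....2
After op 3 (move_left): buffer="ifdbuulbb" (len 9), cursors c1@3 c3@4 c2@8, authorship ...1....2
After op 4 (move_right): buffer="ifdbuulbb" (len 9), cursors c1@4 c3@5 c2@9, authorship ...1....2
After op 5 (move_right): buffer="ifdbuulbb" (len 9), cursors c1@5 c3@6 c2@9, authorship ...1....2
After op 6 (move_right): buffer="ifdbuulbb" (len 9), cursors c1@6 c3@7 c2@9, authorship ...1....2
After op 7 (move_right): buffer="ifdbuulbb" (len 9), cursors c1@7 c3@8 c2@9, authorship ...1....2
After op 8 (move_left): buffer="ifdbuulbb" (len 9), cursors c1@6 c3@7 c2@8, authorship ...1....2
Authorship (.=original, N=cursor N): . . . 1 . . . . 2
Index 7: author = original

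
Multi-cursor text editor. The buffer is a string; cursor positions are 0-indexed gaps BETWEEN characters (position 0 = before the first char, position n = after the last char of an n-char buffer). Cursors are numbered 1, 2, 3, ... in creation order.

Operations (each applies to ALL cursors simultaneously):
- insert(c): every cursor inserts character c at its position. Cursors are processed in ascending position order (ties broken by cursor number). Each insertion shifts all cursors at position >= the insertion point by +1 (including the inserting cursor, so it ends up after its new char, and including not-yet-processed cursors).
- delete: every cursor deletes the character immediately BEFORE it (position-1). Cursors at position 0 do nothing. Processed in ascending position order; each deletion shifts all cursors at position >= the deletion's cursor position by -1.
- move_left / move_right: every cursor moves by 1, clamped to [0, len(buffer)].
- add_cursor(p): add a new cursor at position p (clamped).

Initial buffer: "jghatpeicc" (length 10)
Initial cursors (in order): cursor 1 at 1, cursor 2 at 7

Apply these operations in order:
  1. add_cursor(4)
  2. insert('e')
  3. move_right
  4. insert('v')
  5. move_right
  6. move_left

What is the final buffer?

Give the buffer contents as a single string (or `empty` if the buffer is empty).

After op 1 (add_cursor(4)): buffer="jghatpeicc" (len 10), cursors c1@1 c3@4 c2@7, authorship ..........
After op 2 (insert('e')): buffer="jeghaetpeeicc" (len 13), cursors c1@2 c3@6 c2@10, authorship .1...3...2...
After op 3 (move_right): buffer="jeghaetpeeicc" (len 13), cursors c1@3 c3@7 c2@11, authorship .1...3...2...
After op 4 (insert('v')): buffer="jegvhaetvpeeivcc" (len 16), cursors c1@4 c3@9 c2@14, authorship .1.1..3.3..2.2..
After op 5 (move_right): buffer="jegvhaetvpeeivcc" (len 16), cursors c1@5 c3@10 c2@15, authorship .1.1..3.3..2.2..
After op 6 (move_left): buffer="jegvhaetvpeeivcc" (len 16), cursors c1@4 c3@9 c2@14, authorship .1.1..3.3..2.2..

Answer: jegvhaetvpeeivcc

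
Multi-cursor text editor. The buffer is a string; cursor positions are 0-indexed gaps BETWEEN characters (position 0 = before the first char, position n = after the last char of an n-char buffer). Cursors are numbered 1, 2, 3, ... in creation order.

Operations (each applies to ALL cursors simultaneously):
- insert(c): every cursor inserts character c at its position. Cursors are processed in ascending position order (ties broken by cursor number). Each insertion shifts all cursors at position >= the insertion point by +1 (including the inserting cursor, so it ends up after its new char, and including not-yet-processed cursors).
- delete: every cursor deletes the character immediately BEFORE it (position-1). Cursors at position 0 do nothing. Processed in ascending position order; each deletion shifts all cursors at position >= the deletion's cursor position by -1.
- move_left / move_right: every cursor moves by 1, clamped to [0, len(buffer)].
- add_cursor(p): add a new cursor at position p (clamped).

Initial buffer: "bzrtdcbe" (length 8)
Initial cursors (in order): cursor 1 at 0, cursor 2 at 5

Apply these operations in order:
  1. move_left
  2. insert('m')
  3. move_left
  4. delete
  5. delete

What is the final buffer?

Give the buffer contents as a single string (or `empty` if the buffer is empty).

Answer: mbzmdcbe

Derivation:
After op 1 (move_left): buffer="bzrtdcbe" (len 8), cursors c1@0 c2@4, authorship ........
After op 2 (insert('m')): buffer="mbzrtmdcbe" (len 10), cursors c1@1 c2@6, authorship 1....2....
After op 3 (move_left): buffer="mbzrtmdcbe" (len 10), cursors c1@0 c2@5, authorship 1....2....
After op 4 (delete): buffer="mbzrmdcbe" (len 9), cursors c1@0 c2@4, authorship 1...2....
After op 5 (delete): buffer="mbzmdcbe" (len 8), cursors c1@0 c2@3, authorship 1..2....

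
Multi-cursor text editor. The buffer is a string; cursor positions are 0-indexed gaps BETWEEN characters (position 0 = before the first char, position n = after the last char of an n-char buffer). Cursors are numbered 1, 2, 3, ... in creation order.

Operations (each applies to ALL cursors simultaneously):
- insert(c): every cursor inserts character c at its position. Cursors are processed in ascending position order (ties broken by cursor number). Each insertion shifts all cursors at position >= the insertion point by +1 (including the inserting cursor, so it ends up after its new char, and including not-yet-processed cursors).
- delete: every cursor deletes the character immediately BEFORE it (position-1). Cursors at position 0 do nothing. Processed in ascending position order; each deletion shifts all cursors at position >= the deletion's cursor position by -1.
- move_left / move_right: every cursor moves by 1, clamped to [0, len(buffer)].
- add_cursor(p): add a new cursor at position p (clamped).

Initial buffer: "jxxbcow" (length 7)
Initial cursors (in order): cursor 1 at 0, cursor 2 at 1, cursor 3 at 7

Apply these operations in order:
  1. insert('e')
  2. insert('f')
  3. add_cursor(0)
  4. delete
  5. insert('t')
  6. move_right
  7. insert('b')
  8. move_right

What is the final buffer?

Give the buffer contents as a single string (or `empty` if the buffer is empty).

After op 1 (insert('e')): buffer="ejexxbcowe" (len 10), cursors c1@1 c2@3 c3@10, authorship 1.2......3
After op 2 (insert('f')): buffer="efjefxxbcowef" (len 13), cursors c1@2 c2@5 c3@13, authorship 11.22......33
After op 3 (add_cursor(0)): buffer="efjefxxbcowef" (len 13), cursors c4@0 c1@2 c2@5 c3@13, authorship 11.22......33
After op 4 (delete): buffer="ejexxbcowe" (len 10), cursors c4@0 c1@1 c2@3 c3@10, authorship 1.2......3
After op 5 (insert('t')): buffer="tetjetxxbcowet" (len 14), cursors c4@1 c1@3 c2@6 c3@14, authorship 411.22......33
After op 6 (move_right): buffer="tetjetxxbcowet" (len 14), cursors c4@2 c1@4 c2@7 c3@14, authorship 411.22......33
After op 7 (insert('b')): buffer="tebtjbetxbxbcowetb" (len 18), cursors c4@3 c1@6 c2@10 c3@18, authorship 4141.122.2.....333
After op 8 (move_right): buffer="tebtjbetxbxbcowetb" (len 18), cursors c4@4 c1@7 c2@11 c3@18, authorship 4141.122.2.....333

Answer: tebtjbetxbxbcowetb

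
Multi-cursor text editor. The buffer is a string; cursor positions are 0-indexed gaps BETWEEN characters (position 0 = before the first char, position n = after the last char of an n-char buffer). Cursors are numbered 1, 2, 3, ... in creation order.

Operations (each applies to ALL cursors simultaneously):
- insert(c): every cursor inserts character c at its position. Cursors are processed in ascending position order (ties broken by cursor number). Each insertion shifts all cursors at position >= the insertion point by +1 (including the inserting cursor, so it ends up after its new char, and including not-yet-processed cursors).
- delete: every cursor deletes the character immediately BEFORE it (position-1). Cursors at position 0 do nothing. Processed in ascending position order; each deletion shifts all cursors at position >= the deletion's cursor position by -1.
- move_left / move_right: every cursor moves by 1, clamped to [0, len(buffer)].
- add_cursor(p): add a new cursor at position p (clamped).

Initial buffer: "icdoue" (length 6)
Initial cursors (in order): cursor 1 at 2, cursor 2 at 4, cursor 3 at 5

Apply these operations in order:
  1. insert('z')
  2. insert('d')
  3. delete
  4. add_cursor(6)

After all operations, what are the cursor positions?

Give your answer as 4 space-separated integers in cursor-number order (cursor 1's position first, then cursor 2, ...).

After op 1 (insert('z')): buffer="iczdozuze" (len 9), cursors c1@3 c2@6 c3@8, authorship ..1..2.3.
After op 2 (insert('d')): buffer="iczddozduzde" (len 12), cursors c1@4 c2@8 c3@11, authorship ..11..22.33.
After op 3 (delete): buffer="iczdozuze" (len 9), cursors c1@3 c2@6 c3@8, authorship ..1..2.3.
After op 4 (add_cursor(6)): buffer="iczdozuze" (len 9), cursors c1@3 c2@6 c4@6 c3@8, authorship ..1..2.3.

Answer: 3 6 8 6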